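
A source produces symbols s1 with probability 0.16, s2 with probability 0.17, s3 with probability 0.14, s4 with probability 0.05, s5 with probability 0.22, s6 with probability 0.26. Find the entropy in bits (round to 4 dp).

H = −Σ pᵢ log₂ pᵢ.
−0.16·log₂(0.16) = 0.4230
−0.17·log₂(0.17) = 0.4346
−0.14·log₂(0.14) = 0.3971
−0.05·log₂(0.05) = 0.2161
−0.22·log₂(0.22) = 0.4806
−0.26·log₂(0.26) = 0.5053
Sum ≈ 2.4567 → 2.4567 bits.

2.4567 bits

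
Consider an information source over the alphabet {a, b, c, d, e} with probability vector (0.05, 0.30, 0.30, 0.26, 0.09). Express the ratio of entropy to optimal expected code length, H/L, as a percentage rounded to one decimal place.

97.0%

Entropy H = −Σ p log₂ p ≈ 2.0762 bits.
Huffman merges: 1/20+9/100→7/50; 7/50+13/50→2/5; 3/10+3/10→3/5; 2/5+3/5→1. L = 107/50 ≈ 2.1400.
Efficiency = H/L = 2.0762/2.1400 = 97.0%.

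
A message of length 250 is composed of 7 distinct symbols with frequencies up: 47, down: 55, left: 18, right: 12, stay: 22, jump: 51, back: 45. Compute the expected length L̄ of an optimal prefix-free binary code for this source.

2.696 bits/symbol

Probabilities are the counts divided by 250.
Repeatedly combine the two least-probable nodes; the expected code length is the sum of the merged weights.
merge 6/125 + 9/125 → 3/25
merge 11/125 + 3/25 → 26/125
merge 9/50 + 47/250 → 46/125
merge 51/250 + 26/125 → 103/250
merge 11/50 + 46/125 → 147/250
merge 103/250 + 147/250 → 1
L = 3/25 + 26/125 + 46/125 + 103/250 + 147/250 + 1 = 337/125 = 2.696 bits/symbol.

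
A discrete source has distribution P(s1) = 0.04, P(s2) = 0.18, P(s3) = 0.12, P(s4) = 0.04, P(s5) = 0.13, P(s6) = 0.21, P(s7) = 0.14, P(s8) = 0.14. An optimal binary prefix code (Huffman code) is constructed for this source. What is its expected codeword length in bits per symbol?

2.87 bits/symbol

Repeatedly combine the two least-probable nodes; the expected code length is the sum of the merged weights.
merge 1/25 + 1/25 → 2/25
merge 2/25 + 3/25 → 1/5
merge 13/100 + 7/50 → 27/100
merge 7/50 + 9/50 → 8/25
merge 1/5 + 21/100 → 41/100
merge 27/100 + 8/25 → 59/100
merge 41/100 + 59/100 → 1
L = 2/25 + 1/5 + 27/100 + 8/25 + 41/100 + 59/100 + 1 = 287/100 = 2.87 bits/symbol.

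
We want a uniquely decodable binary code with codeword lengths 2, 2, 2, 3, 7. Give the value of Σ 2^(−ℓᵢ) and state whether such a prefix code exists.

0.8828125; yes

With common denominator 2^7 = 128: Σ 2^(−ℓᵢ) = 32/128 + 32/128 + 32/128 + 16/128 + 1/128 = 113/128 = 0.8828125.
Kraft's inequality requires Σ ≤ 1; here Σ = 0.8828125 ≤ 1, so such a prefix code exists.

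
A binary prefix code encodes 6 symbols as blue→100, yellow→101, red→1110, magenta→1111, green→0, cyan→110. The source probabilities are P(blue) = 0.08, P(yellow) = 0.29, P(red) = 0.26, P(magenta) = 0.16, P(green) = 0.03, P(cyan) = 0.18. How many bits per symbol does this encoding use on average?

L̄ = Σ pᵢ·ℓᵢ = 0.08·3 + 0.29·3 + 0.26·4 + 0.16·4 + 0.03·1 + 0.18·3 = 3.36 bits/symbol.

3.36 bits/symbol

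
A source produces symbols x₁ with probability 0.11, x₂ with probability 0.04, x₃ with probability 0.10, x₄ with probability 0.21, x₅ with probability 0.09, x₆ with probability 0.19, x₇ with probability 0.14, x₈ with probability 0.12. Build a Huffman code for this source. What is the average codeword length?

Repeatedly combine the two least-probable nodes; the expected code length is the sum of the merged weights.
merge 1/25 + 9/100 → 13/100
merge 1/10 + 11/100 → 21/100
merge 3/25 + 13/100 → 1/4
merge 7/50 + 19/100 → 33/100
merge 21/100 + 21/100 → 21/50
merge 1/4 + 33/100 → 29/50
merge 21/50 + 29/50 → 1
L = 13/100 + 21/100 + 1/4 + 33/100 + 21/50 + 29/50 + 1 = 73/25 = 2.92 bits/symbol.

2.92 bits/symbol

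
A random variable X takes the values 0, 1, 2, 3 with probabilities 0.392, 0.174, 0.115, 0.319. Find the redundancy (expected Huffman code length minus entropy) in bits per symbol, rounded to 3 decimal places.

0.044 bits

Entropy H = −Σ p log₂ p ≈ 1.8533 bits.
Huffman merges: 23/200+87/500→289/1000; 289/1000+319/1000→76/125; 49/125+76/125→1. L = 1897/1000 ≈ 1.8970.
L − H = 1.8970 − 1.8533 = 0.044 bits.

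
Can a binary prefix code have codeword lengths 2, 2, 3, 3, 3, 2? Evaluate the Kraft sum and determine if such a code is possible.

1.125; no

With common denominator 2^3 = 8: Σ 2^(−ℓᵢ) = 2/8 + 2/8 + 1/8 + 1/8 + 1/8 + 2/8 = 9/8 = 1.125.
Kraft's inequality requires Σ ≤ 1; here Σ = 1.125 > 1, so no such prefix code exists.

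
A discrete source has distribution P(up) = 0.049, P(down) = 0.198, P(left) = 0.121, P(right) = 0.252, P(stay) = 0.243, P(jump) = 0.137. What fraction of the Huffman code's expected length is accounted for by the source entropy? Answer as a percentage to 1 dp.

Entropy H = −Σ p log₂ p ≈ 2.4344 bits.
Huffman merges: 49/1000+121/1000→17/100; 137/1000+17/100→307/1000; 99/500+243/1000→441/1000; 63/250+307/1000→559/1000; 441/1000+559/1000→1. L = 2477/1000 ≈ 2.4770.
Efficiency = H/L = 2.4344/2.4770 = 98.3%.

98.3%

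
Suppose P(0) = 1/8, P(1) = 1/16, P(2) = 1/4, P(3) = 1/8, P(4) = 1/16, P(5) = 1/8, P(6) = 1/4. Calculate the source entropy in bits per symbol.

Each probability is a power of 1/2, so log₂(1/p) is an integer.
H = Σ p·log₂(1/p) = 1/8·3 + 1/16·4 + 1/4·2 + 1/8·3 + 1/16·4 + 1/8·3 + 1/4·2 = 2.625 bits.

2.625 bits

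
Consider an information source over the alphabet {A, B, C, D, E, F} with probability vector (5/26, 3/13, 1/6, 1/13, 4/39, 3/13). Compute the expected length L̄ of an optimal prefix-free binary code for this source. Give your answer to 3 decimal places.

2.526 bits/symbol

Repeatedly combine the two least-probable nodes; the expected code length is the sum of the merged weights.
merge 1/13 + 4/39 → 7/39
merge 1/6 + 7/39 → 9/26
merge 5/26 + 3/13 → 11/26
merge 3/13 + 9/26 → 15/26
merge 11/26 + 15/26 → 1
L = 7/39 + 9/26 + 11/26 + 15/26 + 1 = 197/78 ≈ 2.526 bits/symbol.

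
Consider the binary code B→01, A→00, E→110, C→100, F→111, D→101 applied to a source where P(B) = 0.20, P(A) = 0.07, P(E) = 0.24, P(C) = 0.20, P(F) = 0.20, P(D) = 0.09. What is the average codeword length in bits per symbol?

L̄ = Σ pᵢ·ℓᵢ = 0.20·2 + 0.07·2 + 0.24·3 + 0.20·3 + 0.20·3 + 0.09·3 = 2.73 bits/symbol.

2.73 bits/symbol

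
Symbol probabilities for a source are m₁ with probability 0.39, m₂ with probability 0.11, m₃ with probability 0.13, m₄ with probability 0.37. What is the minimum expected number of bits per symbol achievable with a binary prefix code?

1.85 bits/symbol

Repeatedly combine the two least-probable nodes; the expected code length is the sum of the merged weights.
merge 11/100 + 13/100 → 6/25
merge 6/25 + 37/100 → 61/100
merge 39/100 + 61/100 → 1
L = 6/25 + 61/100 + 1 = 37/20 = 1.85 bits/symbol.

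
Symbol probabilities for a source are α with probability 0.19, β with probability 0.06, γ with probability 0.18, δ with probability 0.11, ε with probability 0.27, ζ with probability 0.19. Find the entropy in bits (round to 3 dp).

2.460 bits

H = −Σ pᵢ log₂ pᵢ.
−0.19·log₂(0.19) = 0.4552
−0.06·log₂(0.06) = 0.2435
−0.18·log₂(0.18) = 0.4453
−0.11·log₂(0.11) = 0.3503
−0.27·log₂(0.27) = 0.5100
−0.19·log₂(0.19) = 0.4552
Sum ≈ 2.4596 → 2.460 bits.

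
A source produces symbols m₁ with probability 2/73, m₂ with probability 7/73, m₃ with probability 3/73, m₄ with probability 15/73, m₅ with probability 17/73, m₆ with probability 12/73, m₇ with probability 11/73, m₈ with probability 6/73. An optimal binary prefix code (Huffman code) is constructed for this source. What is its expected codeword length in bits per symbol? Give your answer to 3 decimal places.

Repeatedly combine the two least-probable nodes; the expected code length is the sum of the merged weights.
merge 2/73 + 3/73 → 5/73
merge 5/73 + 6/73 → 11/73
merge 7/73 + 11/73 → 18/73
merge 11/73 + 12/73 → 23/73
merge 15/73 + 17/73 → 32/73
merge 18/73 + 23/73 → 41/73
merge 32/73 + 41/73 → 1
L = 5/73 + 11/73 + 18/73 + 23/73 + 32/73 + 41/73 + 1 = 203/73 ≈ 2.781 bits/symbol.

2.781 bits/symbol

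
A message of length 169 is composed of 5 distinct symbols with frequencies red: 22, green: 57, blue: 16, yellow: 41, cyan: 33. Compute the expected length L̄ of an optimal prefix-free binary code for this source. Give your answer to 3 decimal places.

Probabilities are the counts divided by 169.
Repeatedly combine the two least-probable nodes; the expected code length is the sum of the merged weights.
merge 16/169 + 22/169 → 38/169
merge 33/169 + 38/169 → 71/169
merge 41/169 + 57/169 → 98/169
merge 71/169 + 98/169 → 1
L = 38/169 + 71/169 + 98/169 + 1 = 376/169 ≈ 2.225 bits/symbol.

2.225 bits/symbol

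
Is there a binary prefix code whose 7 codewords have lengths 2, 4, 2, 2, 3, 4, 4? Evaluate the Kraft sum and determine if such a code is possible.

With common denominator 2^4 = 16: Σ 2^(−ℓᵢ) = 4/16 + 1/16 + 4/16 + 4/16 + 2/16 + 1/16 + 1/16 = 17/16 = 1.0625.
Kraft's inequality requires Σ ≤ 1; here Σ = 1.0625 > 1, so no such prefix code exists.

1.0625; no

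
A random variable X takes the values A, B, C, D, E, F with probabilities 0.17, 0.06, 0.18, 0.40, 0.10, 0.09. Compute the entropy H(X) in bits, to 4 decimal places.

2.2970 bits

H = −Σ pᵢ log₂ pᵢ.
−0.17·log₂(0.17) = 0.4346
−0.06·log₂(0.06) = 0.2435
−0.18·log₂(0.18) = 0.4453
−0.40·log₂(0.40) = 0.5288
−0.10·log₂(0.10) = 0.3322
−0.09·log₂(0.09) = 0.3127
Sum ≈ 2.2970 → 2.2970 bits.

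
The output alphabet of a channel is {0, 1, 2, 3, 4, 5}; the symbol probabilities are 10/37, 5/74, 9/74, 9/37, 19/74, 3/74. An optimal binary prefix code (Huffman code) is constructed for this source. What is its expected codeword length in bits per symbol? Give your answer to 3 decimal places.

2.338 bits/symbol

Repeatedly combine the two least-probable nodes; the expected code length is the sum of the merged weights.
merge 3/74 + 5/74 → 4/37
merge 4/37 + 9/74 → 17/74
merge 17/74 + 9/37 → 35/74
merge 19/74 + 10/37 → 39/74
merge 35/74 + 39/74 → 1
L = 4/37 + 17/74 + 35/74 + 39/74 + 1 = 173/74 ≈ 2.338 bits/symbol.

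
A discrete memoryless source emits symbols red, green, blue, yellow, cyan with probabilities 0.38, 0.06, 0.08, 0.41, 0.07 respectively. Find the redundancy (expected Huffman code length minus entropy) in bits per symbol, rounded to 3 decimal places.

Entropy H = −Σ p log₂ p ≈ 1.8614 bits.
Huffman merges: 3/50+7/100→13/100; 2/25+13/100→21/100; 21/100+19/50→59/100; 41/100+59/100→1. L = 193/100 ≈ 1.9300.
L − H = 1.9300 − 1.8614 = 0.069 bits.

0.069 bits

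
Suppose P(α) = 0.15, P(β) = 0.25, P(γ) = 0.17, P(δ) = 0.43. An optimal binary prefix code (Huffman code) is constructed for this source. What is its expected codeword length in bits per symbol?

Repeatedly combine the two least-probable nodes; the expected code length is the sum of the merged weights.
merge 3/20 + 17/100 → 8/25
merge 1/4 + 8/25 → 57/100
merge 43/100 + 57/100 → 1
L = 8/25 + 57/100 + 1 = 189/100 = 1.89 bits/symbol.

1.89 bits/symbol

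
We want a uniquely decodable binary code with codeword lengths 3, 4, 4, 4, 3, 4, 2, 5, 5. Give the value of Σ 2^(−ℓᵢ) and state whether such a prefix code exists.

0.8125; yes

With common denominator 2^5 = 32: Σ 2^(−ℓᵢ) = 4/32 + 2/32 + 2/32 + 2/32 + 4/32 + 2/32 + 8/32 + 1/32 + 1/32 = 26/32 = 0.8125.
Kraft's inequality requires Σ ≤ 1; here Σ = 0.8125 ≤ 1, so such a prefix code exists.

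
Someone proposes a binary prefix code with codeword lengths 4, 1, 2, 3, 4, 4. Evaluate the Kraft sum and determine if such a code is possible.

With common denominator 2^4 = 16: Σ 2^(−ℓᵢ) = 1/16 + 8/16 + 4/16 + 2/16 + 1/16 + 1/16 = 17/16 = 1.0625.
Kraft's inequality requires Σ ≤ 1; here Σ = 1.0625 > 1, so no such prefix code exists.

1.0625; no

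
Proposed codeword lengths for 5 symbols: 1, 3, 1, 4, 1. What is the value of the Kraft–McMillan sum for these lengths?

1.6875

With common denominator 2^4 = 16: Σ 2^(−ℓᵢ) = 8/16 + 2/16 + 8/16 + 1/16 + 8/16 = 27/16 = 1.6875.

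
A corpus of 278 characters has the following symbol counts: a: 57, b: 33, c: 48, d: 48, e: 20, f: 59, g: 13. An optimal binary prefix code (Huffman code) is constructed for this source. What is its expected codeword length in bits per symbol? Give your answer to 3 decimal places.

Probabilities are the counts divided by 278.
Repeatedly combine the two least-probable nodes; the expected code length is the sum of the merged weights.
merge 13/278 + 10/139 → 33/278
merge 33/278 + 33/278 → 33/139
merge 24/139 + 24/139 → 48/139
merge 57/278 + 59/278 → 58/139
merge 33/139 + 48/139 → 81/139
merge 58/139 + 81/139 → 1
L = 33/278 + 33/139 + 48/139 + 58/139 + 81/139 + 1 = 751/278 ≈ 2.701 bits/symbol.

2.701 bits/symbol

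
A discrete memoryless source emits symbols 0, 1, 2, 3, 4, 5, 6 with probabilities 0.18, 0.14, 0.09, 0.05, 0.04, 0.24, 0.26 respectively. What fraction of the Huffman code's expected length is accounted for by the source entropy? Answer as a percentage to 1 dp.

98.7%

Entropy H = −Σ p log₂ p ≈ 2.5563 bits.
Huffman merges: 1/25+1/20→9/100; 9/100+9/100→9/50; 7/50+9/50→8/25; 9/50+6/25→21/50; 13/50+8/25→29/50; 21/50+29/50→1. L = 259/100 ≈ 2.5900.
Efficiency = H/L = 2.5563/2.5900 = 98.7%.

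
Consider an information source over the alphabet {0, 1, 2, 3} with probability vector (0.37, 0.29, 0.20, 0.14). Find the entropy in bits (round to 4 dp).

H = −Σ pᵢ log₂ pᵢ.
−0.37·log₂(0.37) = 0.5307
−0.29·log₂(0.29) = 0.5179
−0.20·log₂(0.20) = 0.4644
−0.14·log₂(0.14) = 0.3971
Sum ≈ 1.9101 → 1.9101 bits.

1.9101 bits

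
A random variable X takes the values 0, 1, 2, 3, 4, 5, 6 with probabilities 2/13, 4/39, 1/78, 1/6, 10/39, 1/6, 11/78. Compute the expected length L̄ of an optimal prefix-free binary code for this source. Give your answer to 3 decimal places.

Repeatedly combine the two least-probable nodes; the expected code length is the sum of the merged weights.
merge 1/78 + 4/39 → 3/26
merge 3/26 + 11/78 → 10/39
merge 2/13 + 1/6 → 25/78
merge 1/6 + 10/39 → 11/26
merge 10/39 + 25/78 → 15/26
merge 11/26 + 15/26 → 1
L = 3/26 + 10/39 + 25/78 + 11/26 + 15/26 + 1 = 35/13 ≈ 2.692 bits/symbol.

2.692 bits/symbol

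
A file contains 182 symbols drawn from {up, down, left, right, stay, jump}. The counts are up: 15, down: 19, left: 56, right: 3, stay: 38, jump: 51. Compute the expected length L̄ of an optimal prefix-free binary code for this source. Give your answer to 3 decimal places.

2.302 bits/symbol

Probabilities are the counts divided by 182.
Repeatedly combine the two least-probable nodes; the expected code length is the sum of the merged weights.
merge 3/182 + 15/182 → 9/91
merge 9/91 + 19/182 → 37/182
merge 37/182 + 19/91 → 75/182
merge 51/182 + 4/13 → 107/182
merge 75/182 + 107/182 → 1
L = 9/91 + 37/182 + 75/182 + 107/182 + 1 = 419/182 ≈ 2.302 bits/symbol.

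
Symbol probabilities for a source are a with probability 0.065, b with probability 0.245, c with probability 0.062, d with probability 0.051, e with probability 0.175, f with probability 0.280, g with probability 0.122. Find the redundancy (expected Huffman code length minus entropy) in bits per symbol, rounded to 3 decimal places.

Entropy H = −Σ p log₂ p ≈ 2.5457 bits.
Huffman merges: 51/1000+31/500→113/1000; 13/200+113/1000→89/500; 61/500+7/40→297/1000; 89/500+49/200→423/1000; 7/25+297/1000→577/1000; 423/1000+577/1000→1. L = 647/250 ≈ 2.5880.
L − H = 2.5880 − 2.5457 = 0.042 bits.

0.042 bits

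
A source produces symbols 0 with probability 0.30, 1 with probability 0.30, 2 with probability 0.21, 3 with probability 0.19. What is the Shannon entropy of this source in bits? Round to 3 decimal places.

1.970 bits

H = −Σ pᵢ log₂ pᵢ.
−0.30·log₂(0.30) = 0.5211
−0.30·log₂(0.30) = 0.5211
−0.21·log₂(0.21) = 0.4728
−0.19·log₂(0.19) = 0.4552
Sum ≈ 1.9702 → 1.970 bits.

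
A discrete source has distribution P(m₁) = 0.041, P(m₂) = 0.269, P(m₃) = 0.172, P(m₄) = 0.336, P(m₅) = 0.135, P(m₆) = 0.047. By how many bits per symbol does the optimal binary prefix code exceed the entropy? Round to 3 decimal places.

0.050 bits

Entropy H = −Σ p log₂ p ≈ 2.2613 bits.
Huffman merges: 41/1000+47/1000→11/125; 11/125+27/200→223/1000; 43/250+223/1000→79/200; 269/1000+42/125→121/200; 79/200+121/200→1. L = 2311/1000 ≈ 2.3110.
L − H = 2.3110 − 2.2613 = 0.050 bits.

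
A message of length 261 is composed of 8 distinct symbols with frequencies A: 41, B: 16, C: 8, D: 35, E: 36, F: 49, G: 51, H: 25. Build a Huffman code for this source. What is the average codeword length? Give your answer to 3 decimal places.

Probabilities are the counts divided by 261.
Repeatedly combine the two least-probable nodes; the expected code length is the sum of the merged weights.
merge 8/261 + 16/261 → 8/87
merge 8/87 + 25/261 → 49/261
merge 35/261 + 4/29 → 71/261
merge 41/261 + 49/261 → 10/29
merge 49/261 + 17/87 → 100/261
merge 71/261 + 10/29 → 161/261
merge 100/261 + 161/261 → 1
L = 8/87 + 49/261 + 71/261 + 10/29 + 100/261 + 161/261 + 1 = 84/29 ≈ 2.897 bits/symbol.

2.897 bits/symbol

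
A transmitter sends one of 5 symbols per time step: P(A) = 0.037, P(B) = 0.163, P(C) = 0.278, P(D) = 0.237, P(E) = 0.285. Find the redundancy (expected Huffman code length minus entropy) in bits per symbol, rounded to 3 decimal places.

Entropy H = −Σ p log₂ p ≈ 2.1244 bits.
Huffman merges: 37/1000+163/1000→1/5; 1/5+237/1000→437/1000; 139/500+57/200→563/1000; 437/1000+563/1000→1. L = 11/5 ≈ 2.2000.
L − H = 2.2000 − 2.1244 = 0.076 bits.

0.076 bits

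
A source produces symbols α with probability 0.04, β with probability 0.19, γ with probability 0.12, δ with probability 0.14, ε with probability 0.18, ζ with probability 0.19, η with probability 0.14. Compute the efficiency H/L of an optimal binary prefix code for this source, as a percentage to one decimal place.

97.2%

Entropy H = −Σ p log₂ p ≈ 2.7028 bits.
Huffman merges: 1/25+3/25→4/25; 7/50+7/50→7/25; 4/25+9/50→17/50; 19/100+19/100→19/50; 7/25+17/50→31/50; 19/50+31/50→1. L = 139/50 ≈ 2.7800.
Efficiency = H/L = 2.7028/2.7800 = 97.2%.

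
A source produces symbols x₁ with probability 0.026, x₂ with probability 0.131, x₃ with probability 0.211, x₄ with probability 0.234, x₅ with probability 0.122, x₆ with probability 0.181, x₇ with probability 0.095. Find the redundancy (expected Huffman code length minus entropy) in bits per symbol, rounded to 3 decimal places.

0.052 bits

Entropy H = −Σ p log₂ p ≈ 2.6242 bits.
Huffman merges: 13/500+19/200→121/1000; 121/1000+61/500→243/1000; 131/1000+181/1000→39/125; 211/1000+117/500→89/200; 243/1000+39/125→111/200; 89/200+111/200→1. L = 669/250 ≈ 2.6760.
L − H = 2.6760 − 2.6242 = 0.052 bits.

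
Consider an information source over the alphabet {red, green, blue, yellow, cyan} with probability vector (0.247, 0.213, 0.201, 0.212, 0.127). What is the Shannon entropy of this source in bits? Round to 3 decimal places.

2.291 bits

H = −Σ pᵢ log₂ pᵢ.
−0.247·log₂(0.247) = 0.4983
−0.213·log₂(0.213) = 0.4752
−0.201·log₂(0.201) = 0.4653
−0.212·log₂(0.212) = 0.4744
−0.127·log₂(0.127) = 0.3781
Sum ≈ 2.2913 → 2.291 bits.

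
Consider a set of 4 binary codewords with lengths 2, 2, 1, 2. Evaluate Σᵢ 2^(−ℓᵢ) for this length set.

1.25

With common denominator 2^2 = 4: Σ 2^(−ℓᵢ) = 1/4 + 1/4 + 2/4 + 1/4 = 5/4 = 1.25.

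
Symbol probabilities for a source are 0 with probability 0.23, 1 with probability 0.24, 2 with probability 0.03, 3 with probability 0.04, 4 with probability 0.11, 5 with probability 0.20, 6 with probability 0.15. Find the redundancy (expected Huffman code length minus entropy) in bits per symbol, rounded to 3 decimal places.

Entropy H = −Σ p log₂ p ≈ 2.5445 bits.
Huffman merges: 3/100+1/25→7/100; 7/100+11/100→9/50; 3/20+9/50→33/100; 1/5+23/100→43/100; 6/25+33/100→57/100; 43/100+57/100→1. L = 129/50 ≈ 2.5800.
L − H = 2.5800 − 2.5445 = 0.035 bits.

0.035 bits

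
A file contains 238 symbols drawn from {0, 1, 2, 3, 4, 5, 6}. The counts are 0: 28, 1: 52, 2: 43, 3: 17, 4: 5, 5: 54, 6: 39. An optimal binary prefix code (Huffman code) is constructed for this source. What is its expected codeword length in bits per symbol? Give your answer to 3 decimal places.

2.647 bits/symbol

Probabilities are the counts divided by 238.
Repeatedly combine the two least-probable nodes; the expected code length is the sum of the merged weights.
merge 5/238 + 1/14 → 11/119
merge 11/119 + 2/17 → 25/119
merge 39/238 + 43/238 → 41/119
merge 25/119 + 26/119 → 3/7
merge 27/119 + 41/119 → 4/7
merge 3/7 + 4/7 → 1
L = 11/119 + 25/119 + 41/119 + 3/7 + 4/7 + 1 = 45/17 ≈ 2.647 bits/symbol.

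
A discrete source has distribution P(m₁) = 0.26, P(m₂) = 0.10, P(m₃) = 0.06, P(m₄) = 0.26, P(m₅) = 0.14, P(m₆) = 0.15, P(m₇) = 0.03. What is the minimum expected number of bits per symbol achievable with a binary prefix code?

2.57 bits/symbol

Repeatedly combine the two least-probable nodes; the expected code length is the sum of the merged weights.
merge 3/100 + 3/50 → 9/100
merge 9/100 + 1/10 → 19/100
merge 7/50 + 3/20 → 29/100
merge 19/100 + 13/50 → 9/20
merge 13/50 + 29/100 → 11/20
merge 9/20 + 11/20 → 1
L = 9/100 + 19/100 + 29/100 + 9/20 + 11/20 + 1 = 257/100 = 2.57 bits/symbol.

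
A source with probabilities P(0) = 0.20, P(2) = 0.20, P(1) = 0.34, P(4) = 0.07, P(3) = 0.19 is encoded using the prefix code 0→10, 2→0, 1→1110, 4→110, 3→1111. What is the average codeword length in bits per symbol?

2.93 bits/symbol

L̄ = Σ pᵢ·ℓᵢ = 0.20·2 + 0.20·1 + 0.34·4 + 0.07·3 + 0.19·4 = 2.93 bits/symbol.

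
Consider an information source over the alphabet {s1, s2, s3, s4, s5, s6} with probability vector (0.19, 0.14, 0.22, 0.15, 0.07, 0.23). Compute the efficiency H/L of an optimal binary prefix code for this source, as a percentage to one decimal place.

Entropy H = −Σ p log₂ p ≈ 2.4997 bits.
Huffman merges: 7/100+7/50→21/100; 3/20+19/100→17/50; 21/100+11/50→43/100; 23/100+17/50→57/100; 43/100+57/100→1. L = 51/20 ≈ 2.5500.
Efficiency = H/L = 2.4997/2.5500 = 98.0%.

98.0%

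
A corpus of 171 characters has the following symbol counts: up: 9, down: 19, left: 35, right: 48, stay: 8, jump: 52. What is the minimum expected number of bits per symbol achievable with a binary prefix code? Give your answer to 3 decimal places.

2.310 bits/symbol

Probabilities are the counts divided by 171.
Repeatedly combine the two least-probable nodes; the expected code length is the sum of the merged weights.
merge 8/171 + 1/19 → 17/171
merge 17/171 + 1/9 → 4/19
merge 35/171 + 4/19 → 71/171
merge 16/57 + 52/171 → 100/171
merge 71/171 + 100/171 → 1
L = 17/171 + 4/19 + 71/171 + 100/171 + 1 = 395/171 ≈ 2.310 bits/symbol.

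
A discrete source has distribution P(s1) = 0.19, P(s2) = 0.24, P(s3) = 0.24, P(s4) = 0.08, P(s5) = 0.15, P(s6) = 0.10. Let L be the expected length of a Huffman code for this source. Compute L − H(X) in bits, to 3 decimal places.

Entropy H = −Σ p log₂ p ≈ 2.4777 bits.
Huffman merges: 2/25+1/10→9/50; 3/20+9/50→33/100; 19/100+6/25→43/100; 6/25+33/100→57/100; 43/100+57/100→1. L = 251/100 ≈ 2.5100.
L − H = 2.5100 − 2.4777 = 0.032 bits.

0.032 bits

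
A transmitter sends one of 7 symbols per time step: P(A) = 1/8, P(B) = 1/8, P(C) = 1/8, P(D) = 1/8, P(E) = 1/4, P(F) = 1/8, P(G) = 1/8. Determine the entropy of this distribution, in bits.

2.75 bits

Each probability is a power of 1/2, so log₂(1/p) is an integer.
H = Σ p·log₂(1/p) = 1/8·3 + 1/8·3 + 1/8·3 + 1/8·3 + 1/4·2 + 1/8·3 + 1/8·3 = 2.75 bits.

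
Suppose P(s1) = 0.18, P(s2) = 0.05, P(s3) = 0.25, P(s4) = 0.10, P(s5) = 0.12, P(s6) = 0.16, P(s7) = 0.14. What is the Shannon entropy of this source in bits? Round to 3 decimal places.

2.681 bits

H = −Σ pᵢ log₂ pᵢ.
−0.18·log₂(0.18) = 0.4453
−0.05·log₂(0.05) = 0.2161
−0.25·log₂(0.25) = 0.5000
−0.10·log₂(0.10) = 0.3322
−0.12·log₂(0.12) = 0.3671
−0.16·log₂(0.16) = 0.4230
−0.14·log₂(0.14) = 0.3971
Sum ≈ 2.6808 → 2.681 bits.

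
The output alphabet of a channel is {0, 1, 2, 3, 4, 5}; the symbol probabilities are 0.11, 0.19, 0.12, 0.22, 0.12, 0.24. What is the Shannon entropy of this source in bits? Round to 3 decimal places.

H = −Σ pᵢ log₂ pᵢ.
−0.11·log₂(0.11) = 0.3503
−0.19·log₂(0.19) = 0.4552
−0.12·log₂(0.12) = 0.3671
−0.22·log₂(0.22) = 0.4806
−0.12·log₂(0.12) = 0.3671
−0.24·log₂(0.24) = 0.4941
Sum ≈ 2.5144 → 2.514 bits.

2.514 bits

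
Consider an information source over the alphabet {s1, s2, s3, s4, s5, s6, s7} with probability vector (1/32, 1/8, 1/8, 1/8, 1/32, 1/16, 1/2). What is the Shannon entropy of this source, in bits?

Each probability is a power of 1/2, so log₂(1/p) is an integer.
H = Σ p·log₂(1/p) = 1/32·5 + 1/8·3 + 1/8·3 + 1/8·3 + 1/32·5 + 1/16·4 + 1/2·1 = 2.1875 bits.

2.1875 bits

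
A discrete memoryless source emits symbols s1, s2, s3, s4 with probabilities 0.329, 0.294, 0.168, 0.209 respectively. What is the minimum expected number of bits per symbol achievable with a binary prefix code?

Repeatedly combine the two least-probable nodes; the expected code length is the sum of the merged weights.
merge 21/125 + 209/1000 → 377/1000
merge 147/500 + 329/1000 → 623/1000
merge 377/1000 + 623/1000 → 1
L = 377/1000 + 623/1000 + 1 = 2 bits/symbol.

2 bits/symbol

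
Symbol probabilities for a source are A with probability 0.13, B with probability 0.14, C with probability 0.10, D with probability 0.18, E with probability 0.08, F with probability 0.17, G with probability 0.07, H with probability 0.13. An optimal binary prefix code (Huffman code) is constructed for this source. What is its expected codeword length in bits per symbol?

2.97 bits/symbol

Repeatedly combine the two least-probable nodes; the expected code length is the sum of the merged weights.
merge 7/100 + 2/25 → 3/20
merge 1/10 + 13/100 → 23/100
merge 13/100 + 7/50 → 27/100
merge 3/20 + 17/100 → 8/25
merge 9/50 + 23/100 → 41/100
merge 27/100 + 8/25 → 59/100
merge 41/100 + 59/100 → 1
L = 3/20 + 23/100 + 27/100 + 8/25 + 41/100 + 59/100 + 1 = 297/100 = 2.97 bits/symbol.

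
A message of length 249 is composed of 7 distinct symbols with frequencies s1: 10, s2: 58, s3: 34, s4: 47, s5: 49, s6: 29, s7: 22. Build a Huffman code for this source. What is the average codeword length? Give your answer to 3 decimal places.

Probabilities are the counts divided by 249.
Repeatedly combine the two least-probable nodes; the expected code length is the sum of the merged weights.
merge 10/249 + 22/249 → 32/249
merge 29/249 + 32/249 → 61/249
merge 34/249 + 47/249 → 27/83
merge 49/249 + 58/249 → 107/249
merge 61/249 + 27/83 → 142/249
merge 107/249 + 142/249 → 1
L = 32/249 + 61/249 + 27/83 + 107/249 + 142/249 + 1 = 224/83 ≈ 2.699 bits/symbol.

2.699 bits/symbol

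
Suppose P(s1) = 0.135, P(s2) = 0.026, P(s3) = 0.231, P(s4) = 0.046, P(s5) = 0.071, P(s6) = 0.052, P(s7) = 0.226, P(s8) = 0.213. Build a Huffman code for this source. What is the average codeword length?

2.72 bits/symbol

Repeatedly combine the two least-probable nodes; the expected code length is the sum of the merged weights.
merge 13/500 + 23/500 → 9/125
merge 13/250 + 71/1000 → 123/1000
merge 9/125 + 123/1000 → 39/200
merge 27/200 + 39/200 → 33/100
merge 213/1000 + 113/500 → 439/1000
merge 231/1000 + 33/100 → 561/1000
merge 439/1000 + 561/1000 → 1
L = 9/125 + 123/1000 + 39/200 + 33/100 + 439/1000 + 561/1000 + 1 = 68/25 = 2.72 bits/symbol.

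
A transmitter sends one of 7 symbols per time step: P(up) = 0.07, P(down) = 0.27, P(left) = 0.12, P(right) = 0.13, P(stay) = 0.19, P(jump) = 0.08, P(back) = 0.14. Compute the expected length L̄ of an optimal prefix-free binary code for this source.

Repeatedly combine the two least-probable nodes; the expected code length is the sum of the merged weights.
merge 7/100 + 2/25 → 3/20
merge 3/25 + 13/100 → 1/4
merge 7/50 + 3/20 → 29/100
merge 19/100 + 1/4 → 11/25
merge 27/100 + 29/100 → 14/25
merge 11/25 + 14/25 → 1
L = 3/20 + 1/4 + 29/100 + 11/25 + 14/25 + 1 = 269/100 = 2.69 bits/symbol.

2.69 bits/symbol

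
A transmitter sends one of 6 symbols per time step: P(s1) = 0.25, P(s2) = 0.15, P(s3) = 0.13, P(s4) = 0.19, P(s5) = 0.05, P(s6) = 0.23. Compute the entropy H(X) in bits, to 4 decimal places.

2.4522 bits

H = −Σ pᵢ log₂ pᵢ.
−0.25·log₂(0.25) = 0.5000
−0.15·log₂(0.15) = 0.4105
−0.13·log₂(0.13) = 0.3826
−0.19·log₂(0.19) = 0.4552
−0.05·log₂(0.05) = 0.2161
−0.23·log₂(0.23) = 0.4877
Sum ≈ 2.4522 → 2.4522 bits.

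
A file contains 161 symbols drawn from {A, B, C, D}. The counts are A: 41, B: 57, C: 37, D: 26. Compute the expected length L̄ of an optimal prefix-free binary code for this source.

Probabilities are the counts divided by 161.
Repeatedly combine the two least-probable nodes; the expected code length is the sum of the merged weights.
merge 26/161 + 37/161 → 9/23
merge 41/161 + 57/161 → 14/23
merge 9/23 + 14/23 → 1
L = 9/23 + 14/23 + 1 = 2 bits/symbol.

2 bits/symbol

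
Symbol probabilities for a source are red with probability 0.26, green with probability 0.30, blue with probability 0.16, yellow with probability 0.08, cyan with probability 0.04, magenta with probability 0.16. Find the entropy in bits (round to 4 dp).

2.3497 bits

H = −Σ pᵢ log₂ pᵢ.
−0.26·log₂(0.26) = 0.5053
−0.30·log₂(0.30) = 0.5211
−0.16·log₂(0.16) = 0.4230
−0.08·log₂(0.08) = 0.2915
−0.04·log₂(0.04) = 0.1858
−0.16·log₂(0.16) = 0.4230
Sum ≈ 2.3497 → 2.3497 bits.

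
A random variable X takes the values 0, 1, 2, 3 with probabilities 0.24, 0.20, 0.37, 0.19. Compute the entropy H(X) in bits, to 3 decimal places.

H = −Σ pᵢ log₂ pᵢ.
−0.24·log₂(0.24) = 0.4941
−0.20·log₂(0.20) = 0.4644
−0.37·log₂(0.37) = 0.5307
−0.19·log₂(0.19) = 0.4552
Sum ≈ 1.9445 → 1.944 bits.

1.944 bits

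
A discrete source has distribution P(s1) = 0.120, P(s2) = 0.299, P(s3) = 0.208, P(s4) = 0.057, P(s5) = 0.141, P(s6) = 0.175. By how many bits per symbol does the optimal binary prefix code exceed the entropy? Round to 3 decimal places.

0.060 bits

Entropy H = −Σ p log₂ p ≈ 2.4332 bits.
Huffman merges: 57/1000+3/25→177/1000; 141/1000+7/40→79/250; 177/1000+26/125→77/200; 299/1000+79/250→123/200; 77/200+123/200→1. L = 2493/1000 ≈ 2.4930.
L − H = 2.4930 − 2.4332 = 0.060 bits.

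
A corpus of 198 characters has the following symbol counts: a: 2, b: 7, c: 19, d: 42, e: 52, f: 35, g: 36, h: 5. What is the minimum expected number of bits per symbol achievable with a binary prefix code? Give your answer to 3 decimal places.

2.616 bits/symbol

Probabilities are the counts divided by 198.
Repeatedly combine the two least-probable nodes; the expected code length is the sum of the merged weights.
merge 1/99 + 5/198 → 7/198
merge 7/198 + 7/198 → 7/99
merge 7/99 + 19/198 → 1/6
merge 1/6 + 35/198 → 34/99
merge 2/11 + 7/33 → 13/33
merge 26/99 + 34/99 → 20/33
merge 13/33 + 20/33 → 1
L = 7/198 + 7/99 + 1/6 + 34/99 + 13/33 + 20/33 + 1 = 259/99 ≈ 2.616 bits/symbol.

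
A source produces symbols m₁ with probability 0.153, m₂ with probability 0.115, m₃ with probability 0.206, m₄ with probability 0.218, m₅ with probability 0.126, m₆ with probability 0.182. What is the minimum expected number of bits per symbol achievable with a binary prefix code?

Repeatedly combine the two least-probable nodes; the expected code length is the sum of the merged weights.
merge 23/200 + 63/500 → 241/1000
merge 153/1000 + 91/500 → 67/200
merge 103/500 + 109/500 → 53/125
merge 241/1000 + 67/200 → 72/125
merge 53/125 + 72/125 → 1
L = 241/1000 + 67/200 + 53/125 + 72/125 + 1 = 322/125 = 2.576 bits/symbol.

2.576 bits/symbol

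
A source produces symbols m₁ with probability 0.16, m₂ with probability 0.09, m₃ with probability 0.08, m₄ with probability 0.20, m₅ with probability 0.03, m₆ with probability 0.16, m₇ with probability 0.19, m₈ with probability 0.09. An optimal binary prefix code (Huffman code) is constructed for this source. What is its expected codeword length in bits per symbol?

Repeatedly combine the two least-probable nodes; the expected code length is the sum of the merged weights.
merge 3/100 + 2/25 → 11/100
merge 9/100 + 9/100 → 9/50
merge 11/100 + 4/25 → 27/100
merge 4/25 + 9/50 → 17/50
merge 19/100 + 1/5 → 39/100
merge 27/100 + 17/50 → 61/100
merge 39/100 + 61/100 → 1
L = 11/100 + 9/50 + 27/100 + 17/50 + 39/100 + 61/100 + 1 = 29/10 = 2.9 bits/symbol.

2.9 bits/symbol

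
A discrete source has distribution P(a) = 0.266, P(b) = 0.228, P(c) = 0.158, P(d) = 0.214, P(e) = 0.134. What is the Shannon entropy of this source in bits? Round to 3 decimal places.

H = −Σ pᵢ log₂ pᵢ.
−0.266·log₂(0.266) = 0.5082
−0.228·log₂(0.228) = 0.4863
−0.158·log₂(0.158) = 0.4206
−0.214·log₂(0.214) = 0.4760
−0.134·log₂(0.134) = 0.3886
Sum ≈ 2.2797 → 2.280 bits.

2.280 bits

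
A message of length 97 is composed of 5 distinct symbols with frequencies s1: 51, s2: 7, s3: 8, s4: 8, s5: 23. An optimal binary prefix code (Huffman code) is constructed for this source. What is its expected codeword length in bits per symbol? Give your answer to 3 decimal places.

Probabilities are the counts divided by 97.
Repeatedly combine the two least-probable nodes; the expected code length is the sum of the merged weights.
merge 7/97 + 8/97 → 15/97
merge 8/97 + 15/97 → 23/97
merge 23/97 + 23/97 → 46/97
merge 46/97 + 51/97 → 1
L = 15/97 + 23/97 + 46/97 + 1 = 181/97 ≈ 1.866 bits/symbol.

1.866 bits/symbol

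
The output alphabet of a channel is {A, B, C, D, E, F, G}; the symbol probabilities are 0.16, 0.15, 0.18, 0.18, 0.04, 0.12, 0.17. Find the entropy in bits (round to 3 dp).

2.712 bits

H = −Σ pᵢ log₂ pᵢ.
−0.16·log₂(0.16) = 0.4230
−0.15·log₂(0.15) = 0.4105
−0.18·log₂(0.18) = 0.4453
−0.18·log₂(0.18) = 0.4453
−0.04·log₂(0.04) = 0.1858
−0.12·log₂(0.12) = 0.3671
−0.17·log₂(0.17) = 0.4346
Sum ≈ 2.7116 → 2.712 bits.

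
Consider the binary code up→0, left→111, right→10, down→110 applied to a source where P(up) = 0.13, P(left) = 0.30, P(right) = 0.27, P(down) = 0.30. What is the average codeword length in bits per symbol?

L̄ = Σ pᵢ·ℓᵢ = 0.13·1 + 0.30·3 + 0.27·2 + 0.30·3 = 2.47 bits/symbol.

2.47 bits/symbol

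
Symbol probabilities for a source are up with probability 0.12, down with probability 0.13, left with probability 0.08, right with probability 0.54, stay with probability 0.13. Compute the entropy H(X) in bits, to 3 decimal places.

H = −Σ pᵢ log₂ pᵢ.
−0.12·log₂(0.12) = 0.3671
−0.13·log₂(0.13) = 0.3826
−0.08·log₂(0.08) = 0.2915
−0.54·log₂(0.54) = 0.4800
−0.13·log₂(0.13) = 0.3826
Sum ≈ 1.9039 → 1.904 bits.

1.904 bits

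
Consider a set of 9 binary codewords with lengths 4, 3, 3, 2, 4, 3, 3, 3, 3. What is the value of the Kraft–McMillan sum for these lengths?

With common denominator 2^4 = 16: Σ 2^(−ℓᵢ) = 1/16 + 2/16 + 2/16 + 4/16 + 1/16 + 2/16 + 2/16 + 2/16 + 2/16 = 18/16 = 1.125.

1.125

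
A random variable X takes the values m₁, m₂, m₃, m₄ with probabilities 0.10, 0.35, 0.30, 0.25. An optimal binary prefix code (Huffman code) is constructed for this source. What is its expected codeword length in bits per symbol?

Repeatedly combine the two least-probable nodes; the expected code length is the sum of the merged weights.
merge 1/10 + 1/4 → 7/20
merge 3/10 + 7/20 → 13/20
merge 7/20 + 13/20 → 1
L = 7/20 + 13/20 + 1 = 2 bits/symbol.

2 bits/symbol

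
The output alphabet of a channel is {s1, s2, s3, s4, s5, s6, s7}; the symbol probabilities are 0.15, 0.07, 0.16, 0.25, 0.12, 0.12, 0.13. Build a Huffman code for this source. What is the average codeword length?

2.75 bits/symbol

Repeatedly combine the two least-probable nodes; the expected code length is the sum of the merged weights.
merge 7/100 + 3/25 → 19/100
merge 3/25 + 13/100 → 1/4
merge 3/20 + 4/25 → 31/100
merge 19/100 + 1/4 → 11/25
merge 1/4 + 31/100 → 14/25
merge 11/25 + 14/25 → 1
L = 19/100 + 1/4 + 31/100 + 11/25 + 14/25 + 1 = 11/4 = 2.75 bits/symbol.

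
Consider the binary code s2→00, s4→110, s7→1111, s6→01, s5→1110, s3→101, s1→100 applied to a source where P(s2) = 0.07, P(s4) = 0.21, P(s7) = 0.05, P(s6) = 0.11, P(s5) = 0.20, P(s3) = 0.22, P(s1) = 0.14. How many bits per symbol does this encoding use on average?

L̄ = Σ pᵢ·ℓᵢ = 0.07·2 + 0.21·3 + 0.05·4 + 0.11·2 + 0.20·4 + 0.22·3 + 0.14·3 = 3.07 bits/symbol.

3.07 bits/symbol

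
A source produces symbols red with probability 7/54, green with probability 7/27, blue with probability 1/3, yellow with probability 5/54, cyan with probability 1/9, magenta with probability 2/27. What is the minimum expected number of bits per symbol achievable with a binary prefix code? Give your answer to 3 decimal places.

2.407 bits/symbol

Repeatedly combine the two least-probable nodes; the expected code length is the sum of the merged weights.
merge 2/27 + 5/54 → 1/6
merge 1/9 + 7/54 → 13/54
merge 1/6 + 13/54 → 11/27
merge 7/27 + 1/3 → 16/27
merge 11/27 + 16/27 → 1
L = 1/6 + 13/54 + 11/27 + 16/27 + 1 = 65/27 ≈ 2.407 bits/symbol.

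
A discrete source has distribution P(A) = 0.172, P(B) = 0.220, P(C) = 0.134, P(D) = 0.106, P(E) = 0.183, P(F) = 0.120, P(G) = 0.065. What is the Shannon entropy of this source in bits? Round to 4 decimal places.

2.7209 bits

H = −Σ pᵢ log₂ pᵢ.
−0.172·log₂(0.172) = 0.4368
−0.220·log₂(0.220) = 0.4806
−0.134·log₂(0.134) = 0.3886
−0.106·log₂(0.106) = 0.3432
−0.183·log₂(0.183) = 0.4484
−0.120·log₂(0.120) = 0.3671
−0.065·log₂(0.065) = 0.2563
Sum ≈ 2.7209 → 2.7209 bits.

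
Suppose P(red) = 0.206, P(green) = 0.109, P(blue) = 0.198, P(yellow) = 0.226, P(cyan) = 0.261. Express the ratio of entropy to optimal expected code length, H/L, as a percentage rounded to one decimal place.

98.5%

Entropy H = −Σ p log₂ p ≈ 2.2714 bits.
Huffman merges: 109/1000+99/500→307/1000; 103/500+113/500→54/125; 261/1000+307/1000→71/125; 54/125+71/125→1. L = 2307/1000 ≈ 2.3070.
Efficiency = H/L = 2.2714/2.3070 = 98.5%.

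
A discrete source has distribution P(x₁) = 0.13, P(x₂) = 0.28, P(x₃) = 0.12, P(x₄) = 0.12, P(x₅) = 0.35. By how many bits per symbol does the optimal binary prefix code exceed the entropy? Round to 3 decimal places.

0.079 bits

Entropy H = −Σ p log₂ p ≈ 2.1611 bits.
Huffman merges: 3/25+3/25→6/25; 13/100+6/25→37/100; 7/25+7/20→63/100; 37/100+63/100→1. L = 56/25 ≈ 2.2400.
L − H = 2.2400 − 2.1611 = 0.079 bits.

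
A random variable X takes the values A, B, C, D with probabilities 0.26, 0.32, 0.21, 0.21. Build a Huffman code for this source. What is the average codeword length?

2 bits/symbol

Repeatedly combine the two least-probable nodes; the expected code length is the sum of the merged weights.
merge 21/100 + 21/100 → 21/50
merge 13/50 + 8/25 → 29/50
merge 21/50 + 29/50 → 1
L = 21/50 + 29/50 + 1 = 2 bits/symbol.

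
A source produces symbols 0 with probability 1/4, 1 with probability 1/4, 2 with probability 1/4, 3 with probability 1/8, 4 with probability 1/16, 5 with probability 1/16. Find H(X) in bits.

2.375 bits

Each probability is a power of 1/2, so log₂(1/p) is an integer.
H = Σ p·log₂(1/p) = 1/4·2 + 1/4·2 + 1/4·2 + 1/8·3 + 1/16·4 + 1/16·4 = 2.375 bits.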